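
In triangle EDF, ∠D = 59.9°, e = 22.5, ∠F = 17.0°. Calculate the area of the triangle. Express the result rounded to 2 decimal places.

The third angle is ∠E = 180° − ∠D − ∠F = 103.10°.
Law of sines: d = e·sin D/sin E ≈ 19.986.
Law of sines: f = e·sin F/sin E ≈ 6.7541.
Area = ½·e·d·sin F ≈ 65.738.

area ≈ 65.74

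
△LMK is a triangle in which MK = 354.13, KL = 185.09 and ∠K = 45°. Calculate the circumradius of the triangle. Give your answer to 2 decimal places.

R ≈ 182.99

By the law of cosines, LM² = MK² + KL² − 2·MK·KL·cos K = 66970, so LM ≈ 258.79.
Area = ½·MK·KL·sin K ≈ 23174.
Circumradius = LM/(2 sin K) ≈ 182.99.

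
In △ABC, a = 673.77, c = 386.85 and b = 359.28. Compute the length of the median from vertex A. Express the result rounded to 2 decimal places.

Median from A: ½√(2·b² + 2·c² − a²) ≈ 160.86.

m_A ≈ 160.86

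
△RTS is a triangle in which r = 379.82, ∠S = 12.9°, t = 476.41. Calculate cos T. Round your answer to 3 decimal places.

By the law of cosines, s² = r² + t² − 2·r·t·cos S = 18464, so s ≈ 135.88.
Law of cosines again: cos T = (s² + r² − t²)/(2·s·r) ≈ -0.62235, so ∠T ≈ 128.49°.

cos T ≈ -0.622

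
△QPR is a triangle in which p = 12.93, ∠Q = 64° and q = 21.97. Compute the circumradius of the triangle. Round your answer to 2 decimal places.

12.22

Law of sines: sin P = p·sin Q/q ≈ 0.52897.
Since q ≥ p, only the acute value applies: ∠P ≈ 31.94°.
Then ∠R = 180° − ∠Q − ∠P ≈ 84.06°.
Law of sines gives r = q·sin R/sin Q ≈ 24.313.
Circumradius = q/(2 sin Q) ≈ 12.222.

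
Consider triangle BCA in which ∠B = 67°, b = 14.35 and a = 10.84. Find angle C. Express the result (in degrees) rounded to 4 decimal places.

Law of sines: sin A = a·sin B/b ≈ 0.69535.
Since b ≥ a, only the acute value applies: ∠A ≈ 44.06°.
Then ∠C = 180° − ∠B − ∠A ≈ 68.94°.

∠C ≈ 68.9449°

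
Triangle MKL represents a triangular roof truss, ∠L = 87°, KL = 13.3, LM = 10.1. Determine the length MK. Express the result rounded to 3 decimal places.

16.274

By the law of cosines, MK² = KL² + LM² − 2·KL·LM·cos L = 264.84, so MK ≈ 16.274.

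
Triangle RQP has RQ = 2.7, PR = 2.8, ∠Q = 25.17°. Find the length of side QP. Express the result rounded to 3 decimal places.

4.997

Law of sines: sin P = RQ·sin Q/PR ≈ 0.41012.
Since PR ≥ RQ, only the acute value applies: ∠P ≈ 24.21°.
Then ∠R = 180° − ∠Q − ∠P ≈ 130.62°.
Law of sines gives QP = PR·sin R/sin Q ≈ 4.9973.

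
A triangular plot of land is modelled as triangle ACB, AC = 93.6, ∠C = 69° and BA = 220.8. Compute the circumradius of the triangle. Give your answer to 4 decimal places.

R ≈ 118.2544

Law of sines: sin B = AC·sin C/BA ≈ 0.39576.
Since BA ≥ AC, only the acute value applies: ∠B ≈ 23.31°.
Then ∠A = 180° − ∠C − ∠B ≈ 87.69°.
Law of sines gives CB = BA·sin A/sin C ≈ 236.32.
Circumradius = BA/(2 sin C) ≈ 118.25.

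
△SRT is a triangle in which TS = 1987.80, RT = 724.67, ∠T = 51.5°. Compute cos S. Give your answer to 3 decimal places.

By the law of cosines, SR² = RT² + TS² − 2·RT·TS·cos T = 2.683e+06, so SR ≈ 1638.
Law of cosines again: cos S = (TS² + SR² − RT²)/(2·TS·SR) ≈ 0.93815, so ∠S ≈ 20.26°.

cos S ≈ 0.938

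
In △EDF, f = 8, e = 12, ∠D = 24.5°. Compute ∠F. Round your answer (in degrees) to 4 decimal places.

By the law of cosines, d² = f² + e² − 2·f·e·cos D = 33.287, so d ≈ 5.7695.
Law of cosines again: cos F = (e² + d² − f²)/(2·e·d) ≈ 0.81815, so ∠F ≈ 35.10°.

∠F ≈ 35.1005°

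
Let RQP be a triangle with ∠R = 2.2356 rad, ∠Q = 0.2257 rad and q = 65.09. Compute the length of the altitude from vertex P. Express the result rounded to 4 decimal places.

The third angle is ∠P = π − ∠R − ∠Q = 0.6803 rad.
Law of sines: r = q·sin R/sin Q ≈ 228.91.
Law of sines: p = q·sin P/sin Q ≈ 182.95.
Area = ½·q·r·sin P ≈ 4686.2.
The altitude from P has length 2·area/p ≈ 51.228.

51.2283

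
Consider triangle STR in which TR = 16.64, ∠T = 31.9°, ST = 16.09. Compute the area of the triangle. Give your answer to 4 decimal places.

Area = ½·ST·TR·sin T ≈ 70.741.

area ≈ 70.7414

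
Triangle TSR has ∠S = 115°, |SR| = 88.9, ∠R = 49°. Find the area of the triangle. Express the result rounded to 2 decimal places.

The third angle is ∠T = 180° − ∠S − ∠R = 16.00°.
Law of sines: |RT| = |SR|·sin S/sin T ≈ 292.31.
Law of sines: |TS| = |SR|·sin R/sin T ≈ 243.41.
Area = ½·|SR|·|RT|·sin R ≈ 9806.

9805.98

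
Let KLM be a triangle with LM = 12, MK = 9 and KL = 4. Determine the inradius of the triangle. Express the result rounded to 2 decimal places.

r ≈ 1.09

Semiperimeter s = (12 + 9 + 4)/2 = 12.5.
Heron's formula: area = √(12.5·0.5·3.5·8.5) ≈ 13.636.
Inradius = area/s = 13.636/12.5 ≈ 1.0909.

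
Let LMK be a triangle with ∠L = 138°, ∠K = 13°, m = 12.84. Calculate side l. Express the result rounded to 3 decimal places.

17.722

The third angle is ∠M = 180° − ∠K − ∠L = 29.00°.
Law of sines: l = m·sin L/sin M ≈ 17.722.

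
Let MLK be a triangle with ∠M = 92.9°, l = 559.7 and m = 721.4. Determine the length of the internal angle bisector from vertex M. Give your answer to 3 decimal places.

Law of sines: sin L = l·sin M/m ≈ 0.77486.
Since m ≥ l, only the acute value applies: ∠L ≈ 50.79°.
Then ∠K = 180° − ∠M − ∠L ≈ 36.31°.
Law of sines gives k = m·sin K/sin M ≈ 427.7.
The bisector from M has length 2·l·k·cos(∠M/2)/(l+k) ≈ 334.08.

334.076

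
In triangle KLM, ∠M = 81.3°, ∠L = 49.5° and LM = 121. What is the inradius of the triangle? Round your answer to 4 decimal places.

r ≈ 36.2946

The third angle is ∠K = 180° − ∠L − ∠M = 49.20°.
Law of sines: MK = LM·sin L/sin K ≈ 121.55.
Law of sines: KL = LM·sin M/sin K ≈ 158.
Area = ½·LM·MK·sin M ≈ 7268.9.
Semiperimeter s = (121+121.55+158)/2 = 200.27.
Inradius = area/s = 7268.9/200.27 ≈ 36.295.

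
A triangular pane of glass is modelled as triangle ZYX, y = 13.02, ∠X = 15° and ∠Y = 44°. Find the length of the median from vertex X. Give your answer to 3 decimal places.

14.420

The third angle is ∠Z = 180° − ∠Y − ∠X = 121.00°.
Law of sines: z = y·sin Z/sin Y ≈ 16.066.
Law of sines: x = y·sin X/sin Y ≈ 4.8511.
Median from X: ½√(2·z² + 2·y² − x²) ≈ 14.42.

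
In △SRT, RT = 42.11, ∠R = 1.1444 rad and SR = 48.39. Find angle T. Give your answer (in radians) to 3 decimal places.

By the law of cosines, TS² = SR² + RT² − 2·SR·RT·cos R = 2429.3, so TS ≈ 49.288.
Law of cosines again: cos T = (RT² + TS² − SR²)/(2·RT·TS) ≈ 0.44831, so ∠T ≈ 1.1059 rad.

∠T ≈ 1.106 rad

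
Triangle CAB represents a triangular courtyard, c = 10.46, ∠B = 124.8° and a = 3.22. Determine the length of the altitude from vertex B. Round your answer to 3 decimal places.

By the law of cosines, b² = c² + a² − 2·c·a·cos B = 158.22, so b ≈ 12.579.
Area = ½·c·a·sin B ≈ 13.829.
The altitude from B has length 2·area/b ≈ 2.1987.

h_B ≈ 2.199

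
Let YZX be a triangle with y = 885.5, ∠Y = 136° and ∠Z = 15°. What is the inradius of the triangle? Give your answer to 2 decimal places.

The third angle is ∠X = 180° − ∠Y − ∠Z = 29.00°.
Law of sines: z = y·sin Z/sin Y ≈ 329.92.
Law of sines: x = y·sin X/sin Y ≈ 618.
Area = ½·y·z·sin X ≈ 70818.
Semiperimeter s = (885.5+329.92+618)/2 = 916.71.
Inradius = area/s = 70818/916.71 ≈ 77.252.

r ≈ 77.25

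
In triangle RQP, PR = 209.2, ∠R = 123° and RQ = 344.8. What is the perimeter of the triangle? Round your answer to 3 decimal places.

perimeter ≈ 1045.145

By the law of cosines, QP² = PR² + RQ² − 2·PR·RQ·cos R = 2.4122e+05, so QP ≈ 491.15.
Semiperimeter s = (491.15+209.2+344.8)/2 = 522.57.
Perimeter = 491.15 + 209.2 + 344.8 = 1045.1.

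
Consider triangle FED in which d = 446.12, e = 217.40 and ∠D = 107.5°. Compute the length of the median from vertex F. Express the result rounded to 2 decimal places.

309.80

Law of sines: sin E = e·sin D/d ≈ 0.46476.
Since d ≥ e, only the acute value applies: ∠E ≈ 27.69°.
Then ∠F = 180° − ∠D − ∠E ≈ 44.81°.
Law of sines gives f = d·sin F/sin D ≈ 329.64.
Median from F: ½√(2·e² + 2·d² − f²) ≈ 309.8.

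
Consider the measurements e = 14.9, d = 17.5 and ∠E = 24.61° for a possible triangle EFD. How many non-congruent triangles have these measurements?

d·sin E = 17.5·sin(24.61°) ≈ 7.288.
Since d sin E < e < d (7.288 < 14.9 < 17.5), two triangles exist.

2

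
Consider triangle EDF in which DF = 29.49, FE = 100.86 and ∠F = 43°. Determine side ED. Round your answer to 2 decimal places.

81.80

By the law of cosines, ED² = DF² + FE² − 2·DF·FE·cos F = 6691.8, so ED ≈ 81.803.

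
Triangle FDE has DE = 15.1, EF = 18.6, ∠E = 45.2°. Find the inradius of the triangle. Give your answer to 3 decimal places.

By the law of cosines, FD² = DE² + EF² − 2·DE·EF·cos E = 178.16, so FD ≈ 13.348.
Area = ½·DE·EF·sin E ≈ 99.645.
Semiperimeter s = (15.1+18.6+13.348)/2 = 23.524.
Inradius = area/s = 99.645/23.524 ≈ 4.2359.

r ≈ 4.236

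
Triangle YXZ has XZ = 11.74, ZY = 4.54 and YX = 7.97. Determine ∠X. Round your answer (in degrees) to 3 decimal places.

By the law of cosines, cos X = (YX² + XZ² − ZY²) / (2·YX·XZ) ≈ 0.96581, so ∠X ≈ 15.03°.

15.026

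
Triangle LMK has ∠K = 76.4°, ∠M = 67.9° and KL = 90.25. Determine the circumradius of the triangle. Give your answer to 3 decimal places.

The third angle is ∠L = 180° − ∠M − ∠K = 35.70°.
Law of sines: MK = KL·sin L/sin M ≈ 56.841.
Law of sines: LM = KL·sin K/sin M ≈ 94.675.
Circumradius = KL/(2 sin M) ≈ 48.703.

R ≈ 48.703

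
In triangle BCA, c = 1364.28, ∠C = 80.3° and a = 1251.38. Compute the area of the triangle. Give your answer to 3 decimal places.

Law of sines: sin A = a·sin C/c ≈ 0.90413.
Since c ≥ a, only the acute value applies: ∠A ≈ 64.71°.
Then ∠B = 180° − ∠C − ∠A ≈ 34.99°.
Law of sines gives b = c·sin B/sin C ≈ 793.74.
Area = ½·c·a·sin B ≈ 4.8953e+05.

area ≈ 489532.820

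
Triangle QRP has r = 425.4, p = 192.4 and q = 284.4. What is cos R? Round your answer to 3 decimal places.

cos R ≈ -0.576

By the law of cosines, cos R = (p² + q² − r²) / (2·p·q) ≈ -0.57626, so ∠R ≈ 125.19°.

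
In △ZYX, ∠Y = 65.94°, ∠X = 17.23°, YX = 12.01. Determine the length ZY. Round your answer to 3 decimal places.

3.583

The third angle is ∠Z = 180° − ∠Y − ∠X = 96.83°.
Law of sines: ZY = YX·sin X/sin Z ≈ 3.5829.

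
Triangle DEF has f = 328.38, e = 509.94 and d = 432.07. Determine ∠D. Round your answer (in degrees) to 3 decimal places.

∠D ≈ 57.248°

By the law of cosines, cos D = (e² + f² − d²) / (2·e·f) ≈ 0.54101, so ∠D ≈ 57.25°.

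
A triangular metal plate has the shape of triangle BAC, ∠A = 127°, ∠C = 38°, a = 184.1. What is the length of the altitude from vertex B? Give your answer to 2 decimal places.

The third angle is ∠B = 180° − ∠A − ∠C = 15.00°.
Law of sines: b = a·sin B/sin A ≈ 59.662.
Law of sines: c = a·sin C/sin A ≈ 141.92.
Area = ½·a·b·sin C ≈ 3381.2.
The altitude from B has length 2·area/b ≈ 113.34.

h_B ≈ 113.34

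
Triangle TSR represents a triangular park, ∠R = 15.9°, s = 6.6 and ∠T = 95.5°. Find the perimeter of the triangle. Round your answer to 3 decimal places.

The third angle is ∠S = 180° − ∠R − ∠T = 68.60°.
Law of sines: t = s·sin T/sin S ≈ 7.0561.
Law of sines: r = s·sin R/sin S ≈ 1.942.
Semiperimeter p = (7.0561+6.6+1.942)/2 = 7.7991.
Perimeter = 7.0561 + 6.6 + 1.942 = 15.598.

perimeter ≈ 15.598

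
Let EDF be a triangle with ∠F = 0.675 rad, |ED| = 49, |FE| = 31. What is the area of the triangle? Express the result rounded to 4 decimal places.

670.3623

Law of sines: sin D = |FE|·sin F/|ED| ≈ 0.39534.
Since |ED| ≥ |FE|, only the acute value applies: ∠D ≈ 0.406 rad.
Then ∠E = π − ∠F − ∠D ≈ 2.060 rad.
Law of sines gives |DF| = |ED|·sin E/sin F ≈ 69.21.
Area = ½·|ED|·|FE|·sin E ≈ 670.36.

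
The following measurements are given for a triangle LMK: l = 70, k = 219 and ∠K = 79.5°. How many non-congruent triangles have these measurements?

l·sin K = 70·sin(79.5°) ≈ 68.83.
Since k ≥ l, exactly one triangle exists.

1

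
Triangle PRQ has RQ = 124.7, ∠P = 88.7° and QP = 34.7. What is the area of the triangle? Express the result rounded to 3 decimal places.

area ≈ 2091.258

Law of sines: sin R = QP·sin P/RQ ≈ 0.27820.
Since RQ ≥ QP, only the acute value applies: ∠R ≈ 16.15°.
Then ∠Q = 180° − ∠P − ∠R ≈ 75.15°.
Law of sines gives PR = RQ·sin Q/sin P ≈ 120.56.
Area = ½·RQ·QP·sin Q ≈ 2091.3.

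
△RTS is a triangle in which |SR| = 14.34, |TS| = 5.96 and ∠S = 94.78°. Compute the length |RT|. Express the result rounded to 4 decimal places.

By the law of cosines, |RT|² = |TS|² + |SR|² − 2·|TS|·|SR|·cos S = 255.4, so |RT| ≈ 15.981.

15.9813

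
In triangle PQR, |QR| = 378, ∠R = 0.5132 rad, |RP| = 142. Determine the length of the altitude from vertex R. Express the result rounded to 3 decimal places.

By the law of cosines, |PQ|² = |QR|² + |RP|² − 2·|QR|·|RP|·cos R = 69525, so |PQ| ≈ 263.68.
Area = ½·|QR|·|RP|·sin R ≈ 13177.
The altitude from R has length 2·area/|PQ| ≈ 99.945.

h_R ≈ 99.945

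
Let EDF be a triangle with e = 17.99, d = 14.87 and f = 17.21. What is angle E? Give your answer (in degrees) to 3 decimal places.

∠E ≈ 67.767°

By the law of cosines, cos E = (d² + f² − e²) / (2·d·f) ≈ 0.37837, so ∠E ≈ 67.77°.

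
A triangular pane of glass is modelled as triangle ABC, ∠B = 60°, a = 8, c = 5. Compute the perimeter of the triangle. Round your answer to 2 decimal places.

20.00

By the law of cosines, b² = c² + a² − 2·c·a·cos B = 49, so b ≈ 7.
Semiperimeter s = (8+7+5)/2 = 10.
Perimeter = 8 + 7 + 5 = 20.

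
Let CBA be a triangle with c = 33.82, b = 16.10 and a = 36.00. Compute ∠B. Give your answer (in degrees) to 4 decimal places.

26.4271

By the law of cosines, cos B = (a² + c² − b²) / (2·a·c) ≈ 0.89550, so ∠B ≈ 26.43°.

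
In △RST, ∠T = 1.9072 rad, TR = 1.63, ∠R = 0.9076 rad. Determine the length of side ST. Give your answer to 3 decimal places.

The third angle is ∠S = π − ∠T − ∠R = 0.3268 rad.
Law of sines: ST = TR·sin R/sin S ≈ 4.0014.

4.001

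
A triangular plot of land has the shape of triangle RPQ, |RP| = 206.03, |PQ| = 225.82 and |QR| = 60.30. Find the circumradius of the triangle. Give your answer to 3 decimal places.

By the law of cosines, cos R = (|QR|² + |RP|² − |PQ|²) / (2·|QR|·|RP|) ≈ -0.19762, so ∠R ≈ 101.40°.
Circumradius = |PQ|/(2 sin R) ≈ 115.18.

115.181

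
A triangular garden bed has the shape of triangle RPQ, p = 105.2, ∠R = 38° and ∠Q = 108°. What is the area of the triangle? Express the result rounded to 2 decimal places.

The third angle is ∠P = 180° − ∠Q − ∠R = 34.00°.
Law of sines: r = p·sin R/sin P ≈ 115.82.
Law of sines: q = p·sin Q/sin P ≈ 178.92.
Area = ½·p·r·sin Q ≈ 5794.1.

5794.13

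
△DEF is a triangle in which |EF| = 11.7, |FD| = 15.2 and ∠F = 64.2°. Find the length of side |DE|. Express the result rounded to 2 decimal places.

14.60

By the law of cosines, |DE|² = |EF|² + |FD|² − 2·|EF|·|FD|·cos F = 213.13, so |DE| ≈ 14.599.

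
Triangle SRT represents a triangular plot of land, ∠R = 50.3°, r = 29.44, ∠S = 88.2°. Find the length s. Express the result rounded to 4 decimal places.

The third angle is ∠T = 180° − ∠S − ∠R = 41.50°.
Law of sines: s = r·sin S/sin R ≈ 38.245.

38.2447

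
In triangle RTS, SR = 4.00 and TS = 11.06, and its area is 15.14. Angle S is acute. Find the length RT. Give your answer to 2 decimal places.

8.59

From area = ½·TS·SR·sin S, we get sin S = 2·area/(TS·SR) ≈ 0.68445.
Taking the acute solution, ∠S ≈ 43.19°.
Law of cosines then gives RT ≈ 8.5916.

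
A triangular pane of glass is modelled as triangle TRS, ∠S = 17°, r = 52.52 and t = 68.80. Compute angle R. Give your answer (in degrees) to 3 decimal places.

By the law of cosines, s² = t² + r² − 2·t·r·cos S = 580.81, so s ≈ 24.1.
Law of cosines again: cos R = (s² + t² − r²)/(2·s·t) ≈ 0.77074, so ∠R ≈ 39.58°.

∠R ≈ 39.580°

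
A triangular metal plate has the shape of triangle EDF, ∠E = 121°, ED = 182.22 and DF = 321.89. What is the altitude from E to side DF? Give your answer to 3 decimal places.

h_E ≈ 91.033

Law of sines: sin F = ED·sin E/DF ≈ 0.48524.
Since DF ≥ ED, only the acute value applies: ∠F ≈ 29.03°.
Then ∠D = 180° − ∠E − ∠F ≈ 29.97°.
Law of sines gives FE = DF·sin D/sin E ≈ 187.6.
Area = ½·DF·ED·sin D ≈ 14651.
The altitude from E has length 2·area/DF ≈ 91.033.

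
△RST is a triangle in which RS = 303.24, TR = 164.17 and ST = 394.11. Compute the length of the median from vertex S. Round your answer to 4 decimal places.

341.9074

Median from S: ½√(2·RS² + 2·ST² − TR²) ≈ 341.91.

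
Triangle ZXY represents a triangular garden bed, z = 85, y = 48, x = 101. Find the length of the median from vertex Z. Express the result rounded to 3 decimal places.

66.680

Median from Z: ½√(2·x² + 2·y² − z²) ≈ 66.68.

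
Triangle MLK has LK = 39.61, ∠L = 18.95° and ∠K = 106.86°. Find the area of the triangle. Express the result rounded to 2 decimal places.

The third angle is ∠M = 180° − ∠L − ∠K = 54.19°.
Law of sines: KM = LK·sin L/sin M ≈ 15.861.
Law of sines: ML = LK·sin K/sin M ≈ 46.744.
Area = ½·LK·KM·sin K ≈ 300.63.

300.63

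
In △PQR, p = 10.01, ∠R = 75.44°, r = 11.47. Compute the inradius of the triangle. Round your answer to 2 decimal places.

2.78

Law of sines: sin P = p·sin R/r ≈ 0.84468.
Since r ≥ p, only the acute value applies: ∠P ≈ 57.64°.
Then ∠Q = 180° − ∠R − ∠P ≈ 46.92°.
Law of sines gives q = r·sin Q/sin R ≈ 8.6559.
Area = ½·r·p·sin Q ≈ 41.932.
Semiperimeter s = (10.01+8.6559+11.47)/2 = 15.068.
Inradius = area/s = 41.932/15.068 ≈ 2.7828.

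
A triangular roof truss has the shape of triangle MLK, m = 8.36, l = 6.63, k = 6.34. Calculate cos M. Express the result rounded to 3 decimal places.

0.170

By the law of cosines, cos M = (l² + k² − m²) / (2·l·k) ≈ 0.16966, so ∠M ≈ 1.4003 rad.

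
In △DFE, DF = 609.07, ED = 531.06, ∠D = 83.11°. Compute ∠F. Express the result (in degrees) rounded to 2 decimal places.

∠F ≈ 44.03°

By the law of cosines, FE² = ED² + DF² − 2·ED·DF·cos D = 5.7539e+05, so FE ≈ 758.54.
Law of cosines again: cos F = (DF² + FE² − ED²)/(2·DF·FE) ≈ 0.71896, so ∠F ≈ 44.03°.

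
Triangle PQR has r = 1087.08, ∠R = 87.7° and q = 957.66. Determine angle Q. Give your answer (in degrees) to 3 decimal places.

Law of sines: sin Q = q·sin R/r ≈ 0.88024.
Since r ≥ q, only the acute value applies: ∠Q ≈ 61.67°.
Then ∠P = 180° − ∠R − ∠Q ≈ 30.63°.

∠Q ≈ 61.671°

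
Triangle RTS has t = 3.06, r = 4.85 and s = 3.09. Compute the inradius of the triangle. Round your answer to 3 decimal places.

Semiperimeter p = (4.85 + 3.06 + 3.09)/2 = 5.5.
Heron's formula: area = √(5.5·0.65·2.44·2.41) ≈ 4.585.
Inradius = area/p = 4.585/5.5 ≈ 0.83364.

0.834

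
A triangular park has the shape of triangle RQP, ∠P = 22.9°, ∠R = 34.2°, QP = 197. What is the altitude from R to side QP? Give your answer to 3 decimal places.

The third angle is ∠Q = 180° − ∠P − ∠R = 122.90°.
Law of sines: PR = QP·sin Q/sin R ≈ 294.27.
Law of sines: RQ = QP·sin P/sin R ≈ 136.38.
Area = ½·QP·PR·sin P ≈ 11279.
The altitude from R has length 2·area/QP ≈ 114.51.

h_R ≈ 114.508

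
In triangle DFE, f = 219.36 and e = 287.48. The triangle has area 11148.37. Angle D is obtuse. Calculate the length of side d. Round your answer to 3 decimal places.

498.739

From area = ½·f·e·sin D, we get sin D = 2·area/(f·e) ≈ 0.35357.
Taking the obtuse solution, ∠D ≈ 159.29°.
Law of cosines then gives d ≈ 498.74.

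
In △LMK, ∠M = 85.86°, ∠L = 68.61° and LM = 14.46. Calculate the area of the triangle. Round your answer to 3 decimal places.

The third angle is ∠K = 180° − ∠L − ∠M = 25.53°.
Law of sines: MK = LM·sin L/sin K ≈ 31.24.
Law of sines: KL = LM·sin M/sin K ≈ 33.464.
Area = ½·LM·MK·sin M ≈ 225.28.

225.277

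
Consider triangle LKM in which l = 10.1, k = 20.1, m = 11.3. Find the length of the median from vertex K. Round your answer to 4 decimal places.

m_K ≈ 3.7212

Median from K: ½√(2·m² + 2·l² − k²) ≈ 3.7212.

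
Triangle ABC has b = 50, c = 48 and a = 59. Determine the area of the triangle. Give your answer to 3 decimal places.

Semiperimeter s = (59 + 50 + 48)/2 = 78.5.
Heron's formula: area = √(78.5·19.5·28.5·30.5) ≈ 1153.5.

area ≈ 1153.518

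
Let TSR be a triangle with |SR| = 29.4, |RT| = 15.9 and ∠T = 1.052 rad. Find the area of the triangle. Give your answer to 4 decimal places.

233.6255

Law of sines: sin S = |RT|·sin T/|SR| ≈ 0.46965.
Since |SR| ≥ |RT|, only the acute value applies: ∠S ≈ 0.489 rad.
Then ∠R = π − ∠T − ∠S ≈ 1.601 rad.
Law of sines gives |TS| = |SR|·sin R/sin T ≈ 33.84.
Area = ½·|SR|·|RT|·sin R ≈ 233.63.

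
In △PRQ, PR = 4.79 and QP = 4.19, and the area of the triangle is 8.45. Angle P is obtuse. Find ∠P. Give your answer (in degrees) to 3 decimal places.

From area = ½·QP·PR·sin P, we get sin P = 2·area/(QP·PR) ≈ 0.84205.
Taking the obtuse solution, ∠P ≈ 122.64°.

122.643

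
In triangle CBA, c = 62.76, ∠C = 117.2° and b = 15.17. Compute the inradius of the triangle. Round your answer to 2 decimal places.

Law of sines: sin B = b·sin C/c ≈ 0.21498.
Since c ≥ b, only the acute value applies: ∠B ≈ 12.41°.
Then ∠A = 180° − ∠C − ∠B ≈ 50.39°.
Law of sines gives a = c·sin A/sin C ≈ 54.358.
Area = ½·c·b·sin A ≈ 366.71.
Semiperimeter s = (62.76+15.17+54.358)/2 = 66.144.
Inradius = area/s = 366.71/66.144 ≈ 5.5442.

5.54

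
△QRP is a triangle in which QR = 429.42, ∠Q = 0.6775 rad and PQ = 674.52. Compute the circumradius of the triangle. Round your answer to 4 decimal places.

345.8661

By the law of cosines, RP² = PQ² + QR² − 2·PQ·QR·cos Q = 1.8802e+05, so RP ≈ 433.61.
Area = ½·PQ·QR·sin Q ≈ 90784.
Circumradius = RP/(2 sin Q) ≈ 345.87.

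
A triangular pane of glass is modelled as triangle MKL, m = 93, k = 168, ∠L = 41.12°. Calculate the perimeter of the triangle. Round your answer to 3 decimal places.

By the law of cosines, l² = m² + k² − 2·m·k·cos L = 13333, so l ≈ 115.47.
Semiperimeter s = (93+168+115.47)/2 = 188.23.
Perimeter = 93 + 168 + 115.47 = 376.47.

376.468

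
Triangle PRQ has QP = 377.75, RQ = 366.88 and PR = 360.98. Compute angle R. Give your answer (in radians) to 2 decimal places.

By the law of cosines, cos R = (PR² + RQ² − QP²) / (2·PR·RQ) ≈ 0.46140, so ∠R ≈ 1.091 rad.

∠R ≈ 1.09 rad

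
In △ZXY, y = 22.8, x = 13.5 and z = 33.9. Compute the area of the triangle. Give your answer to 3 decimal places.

area ≈ 105.785

Semiperimeter s = (33.9 + 13.5 + 22.8)/2 = 35.1.
Heron's formula: area = √(35.1·1.2·21.6·12.3) ≈ 105.78.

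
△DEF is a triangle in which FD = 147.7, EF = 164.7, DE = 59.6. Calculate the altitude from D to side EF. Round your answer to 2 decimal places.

53.18

Semiperimeter s = (164.7 + 147.7 + 59.6)/2 = 186.
Heron's formula: area = √(186·21.3·38.3·126.4) ≈ 4379.4.
The altitude from D has length 2·area/EF ≈ 53.181.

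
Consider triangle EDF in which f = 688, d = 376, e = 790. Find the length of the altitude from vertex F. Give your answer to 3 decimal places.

h_F ≈ 375.938

Semiperimeter s = (790 + 376 + 688)/2 = 927.
Heron's formula: area = √(927·137·551·239) ≈ 1.2932e+05.
The altitude from F has length 2·area/f ≈ 375.94.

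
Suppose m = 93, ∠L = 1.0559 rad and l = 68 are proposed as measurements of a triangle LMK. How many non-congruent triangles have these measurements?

m·sin L = 93·sin(1.0559 rad) ≈ 80.94.
Since l = 68 < 80.94 = m sin L, no triangle exists.

0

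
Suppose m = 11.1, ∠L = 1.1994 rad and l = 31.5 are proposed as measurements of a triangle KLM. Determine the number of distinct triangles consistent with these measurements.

1

m·sin L = 11.1·sin(1.1994 rad) ≈ 10.34.
Since l ≥ m, exactly one triangle exists.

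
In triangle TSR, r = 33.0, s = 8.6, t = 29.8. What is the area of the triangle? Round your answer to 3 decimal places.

Semiperimeter p = (29.8 + 8.6 + 33)/2 = 35.7.
Heron's formula: area = √(35.7·5.9·27.1·2.7) ≈ 124.14.

124.144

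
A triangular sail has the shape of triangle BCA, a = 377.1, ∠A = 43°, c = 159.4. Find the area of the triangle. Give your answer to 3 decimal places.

area ≈ 25963.794

Law of sines: sin C = c·sin A/a ≈ 0.28828.
Since a ≥ c, only the acute value applies: ∠C ≈ 16.76°.
Then ∠B = 180° − ∠A − ∠C ≈ 120.24°.
Law of sines gives b = a·sin B/sin A ≈ 477.67.
Area = ½·a·c·sin B ≈ 25964.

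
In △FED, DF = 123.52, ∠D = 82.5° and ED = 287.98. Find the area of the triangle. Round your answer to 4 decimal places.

Area = ½·ED·DF·sin D ≈ 17633.

area ≈ 17633.4861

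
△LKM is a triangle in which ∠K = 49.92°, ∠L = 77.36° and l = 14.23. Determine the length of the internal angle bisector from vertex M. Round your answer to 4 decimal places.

The third angle is ∠M = 180° − ∠L − ∠K = 52.72°.
Law of sines: k = l·sin K/sin L ≈ 11.158.
Law of sines: m = l·sin M/sin L ≈ 11.604.
The bisector from M has length 2·l·k·cos(∠M/2)/(l+k) ≈ 11.208.

11.2078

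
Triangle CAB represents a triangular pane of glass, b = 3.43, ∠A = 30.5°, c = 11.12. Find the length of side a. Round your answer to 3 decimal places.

By the law of cosines, a² = b² + c² − 2·b·c·cos A = 69.691, so a ≈ 8.3481.

8.348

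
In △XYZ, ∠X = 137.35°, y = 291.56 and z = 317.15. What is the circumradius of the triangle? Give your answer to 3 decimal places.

By the law of cosines, x² = y² + z² − 2·y·z·cos X = 3.2161e+05, so x ≈ 567.11.
Area = ½·y·z·sin X ≈ 31324.
Circumradius = x/(2 sin X) ≈ 418.52.

R ≈ 418.520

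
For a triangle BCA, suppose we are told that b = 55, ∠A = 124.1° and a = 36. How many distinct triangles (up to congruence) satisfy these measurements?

0

b·sin A = 55·sin(124.1°) ≈ 45.54.
Since ∠A is not acute, a triangle exists only if a > b; here a ≤ b, so there is no triangle.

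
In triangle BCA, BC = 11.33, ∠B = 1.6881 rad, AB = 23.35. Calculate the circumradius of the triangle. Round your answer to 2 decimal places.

By the law of cosines, CA² = AB² + BC² − 2·AB·BC·cos B = 735.52, so CA ≈ 27.12.
Area = ½·AB·BC·sin B ≈ 131.37.
Circumradius = CA/(2 sin B) ≈ 13.654.

R ≈ 13.65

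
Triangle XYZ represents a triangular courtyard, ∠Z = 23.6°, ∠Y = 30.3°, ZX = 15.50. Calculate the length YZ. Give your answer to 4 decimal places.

The third angle is ∠X = 180° − ∠Y − ∠Z = 126.10°.
Law of sines: YZ = ZX·sin X/sin Y ≈ 24.823.

24.8229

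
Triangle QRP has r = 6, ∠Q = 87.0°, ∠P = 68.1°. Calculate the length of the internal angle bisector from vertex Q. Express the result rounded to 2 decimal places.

The third angle is ∠R = 180° − ∠P − ∠Q = 24.90°.
Law of sines: q = r·sin Q/sin R ≈ 14.231.
Law of sines: p = r·sin P/sin R ≈ 13.222.
The bisector from Q has length 2·r·p·cos(∠Q/2)/(r+p) ≈ 5.9875.

t_Q ≈ 5.99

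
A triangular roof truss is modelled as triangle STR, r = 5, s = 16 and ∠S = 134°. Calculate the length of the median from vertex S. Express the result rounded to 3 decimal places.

m_S ≈ 4.681

Law of sines: sin R = r·sin S/s ≈ 0.22479.
Since s ≥ r, only the acute value applies: ∠R ≈ 12.99°.
Then ∠T = 180° − ∠S − ∠R ≈ 33.01°.
Law of sines gives t = s·sin T/sin S ≈ 12.117.
Median from S: ½√(2·t² + 2·r² − s²) ≈ 4.6812.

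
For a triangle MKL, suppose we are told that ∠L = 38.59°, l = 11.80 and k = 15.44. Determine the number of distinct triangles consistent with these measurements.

k·sin L = 15.44·sin(38.59°) ≈ 9.631.
Since k sin L < l < k (9.631 < 11.80 < 15.44), two triangles exist.

2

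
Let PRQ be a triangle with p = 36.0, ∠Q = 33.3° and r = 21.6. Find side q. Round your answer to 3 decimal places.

21.511

By the law of cosines, q² = p² + r² − 2·p·r·cos Q = 462.71, so q ≈ 21.511.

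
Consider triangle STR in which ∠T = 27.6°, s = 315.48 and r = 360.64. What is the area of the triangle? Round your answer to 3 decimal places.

area ≈ 26355.685

Area = ½·r·s·sin T ≈ 26356.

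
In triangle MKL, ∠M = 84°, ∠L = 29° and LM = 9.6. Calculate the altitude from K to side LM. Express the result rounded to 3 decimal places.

h_K ≈ 5.028

The third angle is ∠K = 180° − ∠L − ∠M = 67.00°.
Law of sines: KL = LM·sin M/sin K ≈ 10.372.
Law of sines: MK = LM·sin L/sin K ≈ 5.0561.
Area = ½·LM·KL·sin L ≈ 24.136.
The altitude from K has length 2·area/LM ≈ 5.0284.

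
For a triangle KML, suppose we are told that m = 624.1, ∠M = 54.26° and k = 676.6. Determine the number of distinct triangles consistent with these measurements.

2

k·sin M = 676.6·sin(54.26°) ≈ 549.2.
Since k sin M < m < k (549.2 < 624.1 < 676.6), two triangles exist.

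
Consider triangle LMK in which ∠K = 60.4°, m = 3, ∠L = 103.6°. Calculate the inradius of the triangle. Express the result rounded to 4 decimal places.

The third angle is ∠M = 180° − ∠K − ∠L = 16.00°.
Law of sines: l = m·sin L/sin M ≈ 10.579.
Law of sines: k = m·sin K/sin M ≈ 9.4635.
Area = ½·m·l·sin K ≈ 13.797.
Semiperimeter s = (10.579+3+9.4635)/2 = 11.521.
Inradius = area/s = 13.797/11.521 ≈ 1.1976.

r ≈ 1.1976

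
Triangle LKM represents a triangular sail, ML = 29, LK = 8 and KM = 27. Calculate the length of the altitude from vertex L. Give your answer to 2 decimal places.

Semiperimeter s = (27 + 29 + 8)/2 = 32.
Heron's formula: area = √(32·5·3·24) ≈ 107.33.
The altitude from L has length 2·area/KM ≈ 7.9505.

h_L ≈ 7.95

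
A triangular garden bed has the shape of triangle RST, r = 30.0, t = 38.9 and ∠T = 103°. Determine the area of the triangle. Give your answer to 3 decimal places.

area ≈ 276.492

Law of sines: sin R = r·sin T/t ≈ 0.75144.
Since t ≥ r, only the acute value applies: ∠R ≈ 48.72°.
Then ∠S = 180° − ∠T − ∠R ≈ 28.28°.
Law of sines gives s = t·sin S/sin T ≈ 18.918.
Area = ½·t·r·sin S ≈ 276.49.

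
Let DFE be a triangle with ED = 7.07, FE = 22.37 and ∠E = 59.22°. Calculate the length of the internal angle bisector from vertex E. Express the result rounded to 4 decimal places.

By the law of cosines, DF² = FE² + ED² − 2·FE·ED·cos E = 388.53, so DF ≈ 19.711.
The bisector from E has length 2·FE·ED·cos(∠E/2)/(FE+ED) ≈ 9.3412.

9.3412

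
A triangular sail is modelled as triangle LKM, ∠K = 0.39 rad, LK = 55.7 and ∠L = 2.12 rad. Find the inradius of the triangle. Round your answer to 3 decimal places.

The third angle is ∠M = π − ∠L − ∠K = 0.632 rad.
Law of sines: KM = LK·sin L/sin M ≈ 80.465.
Law of sines: ML = LK·sin K/sin M ≈ 35.866.
Area = ½·LK·KM·sin K ≈ 851.98.
Semiperimeter s = (80.465+35.866+55.7)/2 = 86.015.
Inradius = area/s = 851.98/86.015 ≈ 9.905.

r ≈ 9.905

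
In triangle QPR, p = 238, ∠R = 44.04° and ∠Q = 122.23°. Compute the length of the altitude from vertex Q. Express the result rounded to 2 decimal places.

The third angle is ∠P = 180° − ∠R − ∠Q = 13.73°.
Law of sines: q = p·sin Q/sin P ≈ 848.24.
Law of sines: r = p·sin R/sin P ≈ 697.07.
Area = ½·p·q·sin R ≈ 70170.
The altitude from Q has length 2·area/q ≈ 165.45.

h_Q ≈ 165.45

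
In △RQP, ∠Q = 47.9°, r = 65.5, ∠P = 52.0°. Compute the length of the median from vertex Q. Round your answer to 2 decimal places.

The third angle is ∠R = 180° − ∠Q − ∠P = 80.10°.
Law of sines: q = r·sin Q/sin R ≈ 49.334.
Law of sines: p = r·sin P/sin R ≈ 52.395.
Median from Q: ½√(2·p² + 2·r² − q²) ≈ 53.938.

53.94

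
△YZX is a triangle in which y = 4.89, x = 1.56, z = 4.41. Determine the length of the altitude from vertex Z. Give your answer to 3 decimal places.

1.543

Semiperimeter s = (4.89 + 4.41 + 1.56)/2 = 5.43.
Heron's formula: area = √(5.43·0.54·1.02·3.87) ≈ 3.4021.
The altitude from Z has length 2·area/z ≈ 1.5429.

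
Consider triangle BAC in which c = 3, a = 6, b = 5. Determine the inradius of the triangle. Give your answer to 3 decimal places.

r ≈ 1.069

Semiperimeter s = (5 + 6 + 3)/2 = 7.
Heron's formula: area = √(7·2·1·4) ≈ 7.4833.
Inradius = area/s = 7.4833/7 ≈ 1.069.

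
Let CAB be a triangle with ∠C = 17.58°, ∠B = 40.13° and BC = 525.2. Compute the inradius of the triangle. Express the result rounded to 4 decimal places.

r ≈ 57.0567

The third angle is ∠A = 180° − ∠B − ∠C = 122.29°.
Law of sines: AB = BC·sin C/sin A ≈ 187.65.
Law of sines: CA = BC·sin B/sin A ≈ 400.43.
Area = ½·BC·AB·sin B ≈ 31760.
Semiperimeter s = (187.65+525.2+400.43)/2 = 556.64.
Inradius = area/s = 31760/556.64 ≈ 57.057.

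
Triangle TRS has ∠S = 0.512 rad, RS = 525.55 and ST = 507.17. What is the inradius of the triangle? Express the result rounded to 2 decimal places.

By the law of cosines, TR² = RS² + ST² − 2·RS·ST·cos S = 68697, so TR ≈ 262.1.
Area = ½·RS·ST·sin S ≈ 65293.
Semiperimeter s = (525.55+507.17+262.1)/2 = 647.41.
Inradius = area/s = 65293/647.41 ≈ 100.85.

100.85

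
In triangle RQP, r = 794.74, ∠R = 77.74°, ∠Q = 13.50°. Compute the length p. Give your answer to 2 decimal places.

813.10

The third angle is ∠P = 180° − ∠R − ∠Q = 88.76°.
Law of sines: p = r·sin P/sin R ≈ 813.1.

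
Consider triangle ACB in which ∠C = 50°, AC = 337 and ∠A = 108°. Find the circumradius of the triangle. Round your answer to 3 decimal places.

449.805

The third angle is ∠B = 180° − ∠A − ∠C = 22.00°.
Law of sines: CB = AC·sin A/sin B ≈ 855.58.
Law of sines: BA = AC·sin C/sin B ≈ 689.14.
Circumradius = AC/(2 sin B) ≈ 449.81.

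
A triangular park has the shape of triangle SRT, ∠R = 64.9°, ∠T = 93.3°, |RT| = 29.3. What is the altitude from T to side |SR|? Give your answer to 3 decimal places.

The third angle is ∠S = 180° − ∠R − ∠T = 21.80°.
Law of sines: |TS| = |RT|·sin R/sin S ≈ 71.447.
Law of sines: |SR| = |RT|·sin T/sin S ≈ 78.767.
Area = ½·|RT|·|TS|·sin T ≈ 1045.
The altitude from T has length 2·area/|SR| ≈ 26.533.

h_T ≈ 26.533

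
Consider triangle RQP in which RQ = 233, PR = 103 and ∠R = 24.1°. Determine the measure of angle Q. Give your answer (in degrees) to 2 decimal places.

16.84

By the law of cosines, QP² = PR² + RQ² − 2·PR·RQ·cos R = 21084, so QP ≈ 145.2.
Law of cosines again: cos Q = (RQ² + QP² − PR²)/(2·RQ·QP) ≈ 0.95713, so ∠Q ≈ 16.84°.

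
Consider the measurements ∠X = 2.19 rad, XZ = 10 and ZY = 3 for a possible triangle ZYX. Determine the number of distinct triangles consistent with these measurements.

XZ·sin X = 10·sin(2.19 rad) ≈ 8.143.
Since ∠X is not acute, a triangle exists only if ZY > XZ; here ZY ≤ XZ, so there is no triangle.

0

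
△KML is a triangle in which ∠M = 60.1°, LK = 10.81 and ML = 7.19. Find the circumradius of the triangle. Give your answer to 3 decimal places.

R ≈ 6.235

Law of sines: sin K = ML·sin M/LK ≈ 0.57659.
Since LK ≥ ML, only the acute value applies: ∠K ≈ 35.21°.
Then ∠L = 180° − ∠M − ∠K ≈ 84.69°.
Law of sines gives KM = LK·sin L/sin M ≈ 12.416.
Circumradius = LK/(2 sin M) ≈ 6.2349.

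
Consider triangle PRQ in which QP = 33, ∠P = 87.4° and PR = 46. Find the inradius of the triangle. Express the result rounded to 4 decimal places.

By the law of cosines, RQ² = QP² + PR² − 2·QP·PR·cos P = 3067.3, so RQ ≈ 55.383.
Area = ½·QP·PR·sin P ≈ 758.22.
Semiperimeter s = (55.383+33+46)/2 = 67.192.
Inradius = area/s = 758.22/67.192 ≈ 11.284.

11.2844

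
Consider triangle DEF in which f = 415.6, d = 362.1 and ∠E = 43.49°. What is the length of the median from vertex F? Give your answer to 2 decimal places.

By the law of cosines, e² = f² + d² − 2·f·d·cos E = 85482, so e ≈ 292.37.
Median from F: ½√(2·d² + 2·e² − f²) ≈ 255.18.

m_F ≈ 255.18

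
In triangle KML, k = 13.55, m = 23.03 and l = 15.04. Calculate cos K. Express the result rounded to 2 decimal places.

By the law of cosines, cos K = (m² + l² − k²) / (2·m·l) ≈ 0.82712, so ∠K ≈ 34.20°.

cos K ≈ 0.83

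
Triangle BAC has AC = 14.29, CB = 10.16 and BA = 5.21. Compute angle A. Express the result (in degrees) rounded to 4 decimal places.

30.6328

By the law of cosines, cos A = (BA² + AC² − CB²) / (2·BA·AC) ≈ 0.86045, so ∠A ≈ 30.63°.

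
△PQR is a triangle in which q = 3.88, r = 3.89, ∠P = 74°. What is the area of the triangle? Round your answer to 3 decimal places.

Area = ½·q·r·sin P ≈ 7.2543.

7.254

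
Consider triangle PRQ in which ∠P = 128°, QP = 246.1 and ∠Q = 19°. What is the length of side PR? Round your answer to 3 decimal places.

147.111

The third angle is ∠R = 180° − ∠Q − ∠P = 33.00°.
Law of sines: PR = QP·sin Q/sin R ≈ 147.11.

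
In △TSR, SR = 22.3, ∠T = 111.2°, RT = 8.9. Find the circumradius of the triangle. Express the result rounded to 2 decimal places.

Law of sines: sin S = RT·sin T/SR ≈ 0.37209.
Since SR ≥ RT, only the acute value applies: ∠S ≈ 21.84°.
Then ∠R = 180° − ∠T − ∠S ≈ 46.96°.
Law of sines gives TS = SR·sin R/sin T ≈ 17.48.
Circumradius = SR/(2 sin T) ≈ 11.959.

11.96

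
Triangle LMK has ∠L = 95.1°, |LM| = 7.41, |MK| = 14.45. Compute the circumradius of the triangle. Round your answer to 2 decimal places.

Law of sines: sin K = |LM|·sin L/|MK| ≈ 0.51077.
Since |MK| ≥ |LM|, only the acute value applies: ∠K ≈ 30.72°.
Then ∠M = 180° − ∠L − ∠K ≈ 54.18°.
Law of sines gives |KL| = |MK|·sin M/sin L ≈ 11.764.
Circumradius = |MK|/(2 sin L) ≈ 7.2537.

R ≈ 7.25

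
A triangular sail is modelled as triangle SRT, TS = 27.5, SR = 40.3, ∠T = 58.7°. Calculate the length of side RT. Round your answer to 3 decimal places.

47.027

Law of sines: sin R = TS·sin T/SR ≈ 0.58307.
Since SR ≥ TS, only the acute value applies: ∠R ≈ 35.67°.
Then ∠S = 180° − ∠T − ∠R ≈ 85.63°.
Law of sines gives RT = SR·sin S/sin T ≈ 47.027.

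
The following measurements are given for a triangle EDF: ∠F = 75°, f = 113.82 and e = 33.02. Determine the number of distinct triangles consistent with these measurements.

e·sin F = 33.02·sin(75°) ≈ 31.89.
Since f ≥ e, exactly one triangle exists.

1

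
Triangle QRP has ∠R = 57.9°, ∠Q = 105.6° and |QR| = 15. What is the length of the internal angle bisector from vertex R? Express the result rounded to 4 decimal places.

20.2732

The third angle is ∠P = 180° − ∠Q − ∠R = 16.50°.
Law of sines: |RP| = |QR|·sin Q/sin P ≈ 50.869.
Law of sines: |PQ| = |QR|·sin R/sin P ≈ 44.74.
The bisector from R has length 2·|QR|·|RP|·cos(∠R/2)/(|QR|+|RP|) ≈ 20.273.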